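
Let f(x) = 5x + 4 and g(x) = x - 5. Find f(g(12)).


39


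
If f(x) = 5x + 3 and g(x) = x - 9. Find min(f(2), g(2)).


f(2) = 13
g(2) = -7
min = -7

-7


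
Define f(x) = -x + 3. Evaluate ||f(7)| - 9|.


f(7) = -4
|-4| = 4
|4 - 9| = 5

5


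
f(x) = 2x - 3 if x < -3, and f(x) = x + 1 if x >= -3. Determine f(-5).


-13


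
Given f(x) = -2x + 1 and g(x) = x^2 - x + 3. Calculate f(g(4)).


g(4) = 15
f(15) = -29

-29


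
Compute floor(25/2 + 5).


25/2 = 12.5
12.5 + 5 = 17.5
floor(17.5) = 17

17


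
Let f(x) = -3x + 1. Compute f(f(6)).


f(6) = -17
f(-17) = 52

52


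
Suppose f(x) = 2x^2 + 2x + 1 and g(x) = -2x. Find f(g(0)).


1


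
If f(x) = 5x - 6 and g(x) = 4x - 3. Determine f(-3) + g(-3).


-36


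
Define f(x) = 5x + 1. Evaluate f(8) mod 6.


f(8) = 41
41 mod 6 = 5

5


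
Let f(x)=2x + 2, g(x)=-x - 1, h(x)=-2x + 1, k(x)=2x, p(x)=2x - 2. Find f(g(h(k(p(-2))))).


p(-2) = -6
k(-6) = -12
h(-12) = 25
g(25) = -26
f(-26) = -50

-50


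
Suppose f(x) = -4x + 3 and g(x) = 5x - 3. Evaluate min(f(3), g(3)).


f(3) = -9
g(3) = 12
min = -9

-9


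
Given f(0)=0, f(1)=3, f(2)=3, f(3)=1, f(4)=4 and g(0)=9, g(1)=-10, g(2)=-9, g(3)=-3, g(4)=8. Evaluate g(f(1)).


f(1) = 3
g(3) = -3

-3


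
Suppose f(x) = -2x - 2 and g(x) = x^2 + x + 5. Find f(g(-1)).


g(-1) = 5
f(5) = -12

-12


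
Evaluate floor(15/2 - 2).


15/2 = 7.5
7.5 - 2 = 5.5
floor(5.5) = 5

5


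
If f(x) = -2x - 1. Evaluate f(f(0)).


f(0) = -1
f(-1) = 1

1


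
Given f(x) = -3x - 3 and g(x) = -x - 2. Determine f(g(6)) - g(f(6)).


f(g(6)) = 21
g(f(6)) = 19
Difference = 2

2


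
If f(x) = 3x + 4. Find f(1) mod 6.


f(1) = 7
7 mod 6 = 1

1


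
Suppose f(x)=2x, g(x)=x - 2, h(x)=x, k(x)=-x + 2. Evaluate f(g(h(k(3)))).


k(3) = -1
h(-1) = -1
g(-1) = -3
f(-3) = -6

-6


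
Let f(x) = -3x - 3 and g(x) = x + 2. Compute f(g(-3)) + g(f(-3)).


f(g(-3)) = 0
g(f(-3)) = 8
Sum = 8

8


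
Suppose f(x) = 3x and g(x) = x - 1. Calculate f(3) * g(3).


f(3) = 9
g(3) = 2
Product = 18

18


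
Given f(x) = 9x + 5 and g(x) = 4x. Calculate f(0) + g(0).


f(0) = 5
g(0) = 0
Sum = 5

5


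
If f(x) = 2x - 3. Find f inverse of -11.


Solve 2x - 3 = -11
x = (-11 + 3) / 2 = -4

-4


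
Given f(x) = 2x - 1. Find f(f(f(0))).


f(0) = -1
f(-1) = -3
f(-3) = -7

-7


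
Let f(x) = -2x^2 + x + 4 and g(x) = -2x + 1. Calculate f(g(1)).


g(1) = -1
f(-1) = (-2)*(-1)^2 + 1*(-1) + 4 = 1

1


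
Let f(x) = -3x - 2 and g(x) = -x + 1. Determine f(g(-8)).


g(-8) = 9
f(9) = -29

-29


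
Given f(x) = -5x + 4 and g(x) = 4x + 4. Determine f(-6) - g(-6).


f(-6) = 34
g(-6) = -20
Difference = 54

54


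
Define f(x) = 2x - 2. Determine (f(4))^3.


f(4) = 6
(6)^3 = 216

216


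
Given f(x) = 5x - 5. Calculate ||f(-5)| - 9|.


f(-5) = -30
|-30| = 30
|30 - 9| = 21

21


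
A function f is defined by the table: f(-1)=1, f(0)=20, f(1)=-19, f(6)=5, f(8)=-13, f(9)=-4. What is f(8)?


Reading from the table at x = 8

-13


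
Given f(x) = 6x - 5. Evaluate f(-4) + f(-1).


-40


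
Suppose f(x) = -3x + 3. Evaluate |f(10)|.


27


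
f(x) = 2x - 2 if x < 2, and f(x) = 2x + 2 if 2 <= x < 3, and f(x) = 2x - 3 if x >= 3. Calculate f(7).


7 satisfies x >= 3
f(7) = 11

11


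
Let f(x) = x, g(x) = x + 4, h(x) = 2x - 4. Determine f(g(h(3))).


h(3) = 2
g(2) = 6
f(6) = 6

6


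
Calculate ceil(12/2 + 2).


12/2 = 6
6 + 2 = 8
ceil(8) = 8

8


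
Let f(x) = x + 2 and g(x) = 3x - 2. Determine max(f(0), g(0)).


f(0) = 2
g(0) = -2
max = 2

2


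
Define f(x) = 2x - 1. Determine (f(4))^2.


f(4) = 7
(7)^2 = 49

49


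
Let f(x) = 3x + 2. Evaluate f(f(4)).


f(4) = 14
f(14) = 44

44


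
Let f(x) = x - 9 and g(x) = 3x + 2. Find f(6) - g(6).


f(6) = -3
g(6) = 20
Difference = -23

-23


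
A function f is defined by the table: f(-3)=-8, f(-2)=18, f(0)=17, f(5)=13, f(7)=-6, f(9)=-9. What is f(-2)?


Reading from the table at x = -2

18


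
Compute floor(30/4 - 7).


30/4 = 7.5
7.5 - 7 = 0.5
floor(0.5) = 0

0


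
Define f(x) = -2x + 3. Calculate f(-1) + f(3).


f(-1) = 5
f(3) = -3
Sum = 2

2


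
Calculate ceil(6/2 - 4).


-1


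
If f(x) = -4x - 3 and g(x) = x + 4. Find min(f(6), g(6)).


f(6) = -27
g(6) = 10
min = -27

-27


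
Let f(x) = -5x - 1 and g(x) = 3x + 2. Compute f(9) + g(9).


f(9) = -46
g(9) = 29
Sum = -17

-17


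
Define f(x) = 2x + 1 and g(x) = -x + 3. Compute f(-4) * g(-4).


f(-4) = -7
g(-4) = 7
Product = -49

-49


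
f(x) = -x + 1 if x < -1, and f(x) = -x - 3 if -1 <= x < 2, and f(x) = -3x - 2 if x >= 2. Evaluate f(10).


-32


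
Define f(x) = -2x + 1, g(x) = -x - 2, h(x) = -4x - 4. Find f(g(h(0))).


h(0) = -4
g(-4) = 2
f(2) = -3

-3


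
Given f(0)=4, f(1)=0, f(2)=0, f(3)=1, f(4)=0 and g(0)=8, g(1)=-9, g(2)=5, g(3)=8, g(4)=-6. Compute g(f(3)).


f(3) = 1
g(1) = -9

-9


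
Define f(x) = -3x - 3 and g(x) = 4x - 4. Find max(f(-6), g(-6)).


15


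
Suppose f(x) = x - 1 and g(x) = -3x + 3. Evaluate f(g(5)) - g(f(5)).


f(g(5)) = -13
g(f(5)) = -9
Difference = -4

-4


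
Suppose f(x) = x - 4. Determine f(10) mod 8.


f(10) = 6
6 mod 8 = 6

6


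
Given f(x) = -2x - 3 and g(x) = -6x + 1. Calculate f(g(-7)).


g(-7) = 43
f(43) = -89

-89


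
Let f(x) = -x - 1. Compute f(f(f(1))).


f(1) = -2
f(-2) = 1
f(1) = -2

-2


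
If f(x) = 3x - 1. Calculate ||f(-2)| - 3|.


f(-2) = -7
|-7| = 7
|7 - 3| = 4

4


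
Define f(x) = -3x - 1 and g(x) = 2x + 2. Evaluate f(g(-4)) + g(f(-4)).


41


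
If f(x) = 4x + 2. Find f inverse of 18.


Solve 4x + 2 = 18
x = (18 - 2) / 4 = 4

4


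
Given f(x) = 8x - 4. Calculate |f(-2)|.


f(-2) = -20
|-20| = 20

20


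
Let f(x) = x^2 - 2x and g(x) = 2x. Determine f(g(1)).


g(1) = 2
f(2) = 1*(2)^2 - 2*(2) = 0

0


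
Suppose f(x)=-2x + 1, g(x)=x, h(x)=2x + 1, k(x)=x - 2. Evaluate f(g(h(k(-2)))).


15


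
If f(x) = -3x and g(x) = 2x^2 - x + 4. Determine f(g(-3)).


-75


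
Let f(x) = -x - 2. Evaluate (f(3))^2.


25


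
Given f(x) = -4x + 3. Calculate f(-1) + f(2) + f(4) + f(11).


-52


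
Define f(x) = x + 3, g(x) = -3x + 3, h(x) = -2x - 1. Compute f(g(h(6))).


h(6) = -13
g(-13) = 42
f(42) = 45

45


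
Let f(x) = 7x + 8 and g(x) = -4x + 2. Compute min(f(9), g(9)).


-34


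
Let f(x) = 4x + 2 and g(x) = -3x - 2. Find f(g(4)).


g(4) = -14
f(-14) = -54

-54


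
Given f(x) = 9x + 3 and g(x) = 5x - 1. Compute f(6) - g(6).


f(6) = 57
g(6) = 29
Difference = 28

28


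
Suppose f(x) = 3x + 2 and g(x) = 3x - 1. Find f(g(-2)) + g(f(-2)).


-32


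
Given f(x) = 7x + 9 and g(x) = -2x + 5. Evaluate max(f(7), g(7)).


f(7) = 58
g(7) = -9
max = 58

58


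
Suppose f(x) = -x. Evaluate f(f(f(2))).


-2


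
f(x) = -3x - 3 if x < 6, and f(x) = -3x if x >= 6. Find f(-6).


-6 satisfies x < 6
f(-6) = 15

15


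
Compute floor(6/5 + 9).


6/5 = 1.2
1.2 + 9 = 10.2
floor(10.2) = 10

10


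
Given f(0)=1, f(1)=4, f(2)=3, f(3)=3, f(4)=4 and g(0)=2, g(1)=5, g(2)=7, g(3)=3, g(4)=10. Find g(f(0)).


5


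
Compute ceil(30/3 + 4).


14


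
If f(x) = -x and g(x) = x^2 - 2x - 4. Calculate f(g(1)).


5


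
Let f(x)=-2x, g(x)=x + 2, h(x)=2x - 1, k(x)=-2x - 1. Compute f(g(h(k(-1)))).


k(-1) = 1
h(1) = 1
g(1) = 3
f(3) = -6

-6


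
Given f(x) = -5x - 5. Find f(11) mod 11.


f(11) = -60
-60 mod 11 = 6

6


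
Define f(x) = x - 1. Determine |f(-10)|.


f(-10) = -11
|-11| = 11

11


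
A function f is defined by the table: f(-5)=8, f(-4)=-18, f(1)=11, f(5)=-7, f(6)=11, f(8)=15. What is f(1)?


11


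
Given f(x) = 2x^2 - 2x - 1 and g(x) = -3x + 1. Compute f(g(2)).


g(2) = -5
f(-5) = 2*(-5)^2 - 2*(-5) - 1 = 59

59


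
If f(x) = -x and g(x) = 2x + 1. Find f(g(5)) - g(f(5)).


f(g(5)) = -11
g(f(5)) = -9
Difference = -2

-2


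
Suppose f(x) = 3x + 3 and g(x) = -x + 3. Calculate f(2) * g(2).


f(2) = 9
g(2) = 1
Product = 9

9


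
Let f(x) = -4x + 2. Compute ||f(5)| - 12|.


f(5) = -18
|-18| = 18
|18 - 12| = 6

6


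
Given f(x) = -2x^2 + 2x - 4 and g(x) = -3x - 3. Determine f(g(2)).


-184


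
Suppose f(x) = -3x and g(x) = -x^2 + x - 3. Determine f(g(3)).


g(3) = -9
f(-9) = 27

27


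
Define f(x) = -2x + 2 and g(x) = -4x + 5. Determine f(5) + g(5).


f(5) = -8
g(5) = -15
Sum = -23

-23


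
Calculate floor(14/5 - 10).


14/5 = 2.8
2.8 - 10 = -7.2
floor(-7.2) = -8

-8


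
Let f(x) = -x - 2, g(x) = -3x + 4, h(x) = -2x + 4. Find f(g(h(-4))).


h(-4) = 12
g(12) = -32
f(-32) = 30

30


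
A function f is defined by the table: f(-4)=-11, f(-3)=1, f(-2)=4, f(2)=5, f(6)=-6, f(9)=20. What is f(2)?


5


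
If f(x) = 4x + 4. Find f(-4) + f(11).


f(-4) = -12
f(11) = 48
Sum = 36

36


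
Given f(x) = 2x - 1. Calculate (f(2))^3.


f(2) = 3
(3)^3 = 27

27


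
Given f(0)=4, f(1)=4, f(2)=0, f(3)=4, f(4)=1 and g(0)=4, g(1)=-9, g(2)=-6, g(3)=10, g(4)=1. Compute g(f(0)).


1


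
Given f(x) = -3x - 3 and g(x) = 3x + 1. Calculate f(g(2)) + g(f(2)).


-50


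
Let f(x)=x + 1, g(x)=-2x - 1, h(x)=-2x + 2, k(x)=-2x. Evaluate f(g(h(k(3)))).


k(3) = -6
h(-6) = 14
g(14) = -29
f(-29) = -28

-28


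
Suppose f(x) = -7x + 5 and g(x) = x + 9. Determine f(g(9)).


g(9) = 18
f(18) = -121

-121


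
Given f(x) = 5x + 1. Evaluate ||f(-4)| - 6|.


f(-4) = -19
|-19| = 19
|19 - 6| = 13

13


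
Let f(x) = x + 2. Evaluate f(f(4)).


f(4) = 6
f(6) = 8

8


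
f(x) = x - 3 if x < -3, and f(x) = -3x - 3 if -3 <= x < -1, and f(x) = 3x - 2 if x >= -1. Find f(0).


0 satisfies x >= -1
f(0) = -2

-2


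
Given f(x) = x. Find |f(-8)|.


f(-8) = -8
|-8| = 8

8


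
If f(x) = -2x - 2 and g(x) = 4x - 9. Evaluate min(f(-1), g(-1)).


f(-1) = 0
g(-1) = -13
min = -13

-13


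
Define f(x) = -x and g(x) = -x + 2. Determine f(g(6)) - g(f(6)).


-4


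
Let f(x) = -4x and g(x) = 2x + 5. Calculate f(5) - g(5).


f(5) = -20
g(5) = 15
Difference = -35

-35


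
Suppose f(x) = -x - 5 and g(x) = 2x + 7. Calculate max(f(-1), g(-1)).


f(-1) = -4
g(-1) = 5
max = 5

5


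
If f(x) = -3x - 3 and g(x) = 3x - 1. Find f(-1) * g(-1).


0


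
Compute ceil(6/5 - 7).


6/5 = 1.2
1.2 - 7 = -5.8
ceil(-5.8) = -5

-5


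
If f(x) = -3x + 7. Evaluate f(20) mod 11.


f(20) = -53
-53 mod 11 = 2

2


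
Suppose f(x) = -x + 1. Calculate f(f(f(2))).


-1


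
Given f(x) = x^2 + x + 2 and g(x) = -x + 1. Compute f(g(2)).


g(2) = -1
f(-1) = 1*(-1)^2 + 1*(-1) + 2 = 2

2


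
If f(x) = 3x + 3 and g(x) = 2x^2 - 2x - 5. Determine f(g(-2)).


g(-2) = 7
f(7) = 24

24


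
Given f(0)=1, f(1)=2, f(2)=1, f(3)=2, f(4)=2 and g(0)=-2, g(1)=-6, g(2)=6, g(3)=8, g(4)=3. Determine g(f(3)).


f(3) = 2
g(2) = 6

6


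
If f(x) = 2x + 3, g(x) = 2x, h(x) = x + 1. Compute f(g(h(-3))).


h(-3) = -2
g(-2) = -4
f(-4) = -5

-5


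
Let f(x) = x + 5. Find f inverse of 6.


Solve x + 5 = 6
x = (6 - 5) / 1 = 1

1


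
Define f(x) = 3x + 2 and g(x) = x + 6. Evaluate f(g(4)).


g(4) = 10
f(10) = 32

32


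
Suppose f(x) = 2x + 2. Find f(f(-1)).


f(-1) = 0
f(0) = 2

2


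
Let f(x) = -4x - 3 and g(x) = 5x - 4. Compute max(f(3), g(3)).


f(3) = -15
g(3) = 11
max = 11

11


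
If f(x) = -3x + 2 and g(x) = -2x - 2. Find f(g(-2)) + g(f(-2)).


f(g(-2)) = -4
g(f(-2)) = -18
Sum = -22

-22


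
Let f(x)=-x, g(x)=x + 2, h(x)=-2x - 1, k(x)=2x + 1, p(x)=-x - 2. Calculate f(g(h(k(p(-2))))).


p(-2) = 0
k(0) = 1
h(1) = -3
g(-3) = -1
f(-1) = 1

1


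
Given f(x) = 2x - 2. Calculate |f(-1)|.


f(-1) = -4
|-4| = 4

4


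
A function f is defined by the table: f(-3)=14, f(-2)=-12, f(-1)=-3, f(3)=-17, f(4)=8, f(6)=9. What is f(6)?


Reading from the table at x = 6

9


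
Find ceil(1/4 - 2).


1/4 = 0.25
0.25 - 2 = -1.75
ceil(-1.75) = -1

-1


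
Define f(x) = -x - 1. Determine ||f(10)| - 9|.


f(10) = -11
|-11| = 11
|11 - 9| = 2

2


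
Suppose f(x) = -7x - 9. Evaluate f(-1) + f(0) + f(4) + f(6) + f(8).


f(-1) = -2
f(0) = -9
f(4) = -37
f(6) = -51
f(8) = -65
Sum = -164

-164


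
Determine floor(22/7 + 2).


22/7 = 3.1429
3.1429 + 2 = 5.1429
floor(5.1429) = 5

5


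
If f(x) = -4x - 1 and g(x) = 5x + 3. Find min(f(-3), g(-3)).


f(-3) = 11
g(-3) = -12
min = -12

-12


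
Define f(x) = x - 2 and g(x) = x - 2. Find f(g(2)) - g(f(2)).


f(g(2)) = -2
g(f(2)) = -2
Difference = 0

0


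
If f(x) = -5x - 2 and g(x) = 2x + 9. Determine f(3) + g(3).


f(3) = -17
g(3) = 15
Sum = -2

-2


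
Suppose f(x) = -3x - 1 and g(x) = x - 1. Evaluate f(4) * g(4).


f(4) = -13
g(4) = 3
Product = -39

-39


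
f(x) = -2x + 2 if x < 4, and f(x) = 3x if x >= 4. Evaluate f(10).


10 satisfies x >= 4
f(10) = 30

30


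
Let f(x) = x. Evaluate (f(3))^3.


f(3) = 3
(3)^3 = 27

27


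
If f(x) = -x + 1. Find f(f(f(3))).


f(3) = -2
f(-2) = 3
f(3) = -2

-2


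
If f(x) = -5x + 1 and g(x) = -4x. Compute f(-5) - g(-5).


f(-5) = 26
g(-5) = 20
Difference = 6

6


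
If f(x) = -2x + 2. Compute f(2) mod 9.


f(2) = -2
-2 mod 9 = 7

7


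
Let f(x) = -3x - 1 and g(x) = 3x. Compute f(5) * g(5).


f(5) = -16
g(5) = 15
Product = -240

-240


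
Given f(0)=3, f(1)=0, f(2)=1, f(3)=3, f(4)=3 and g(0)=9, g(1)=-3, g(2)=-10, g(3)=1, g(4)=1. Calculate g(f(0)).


f(0) = 3
g(3) = 1

1


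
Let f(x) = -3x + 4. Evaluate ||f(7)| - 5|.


12


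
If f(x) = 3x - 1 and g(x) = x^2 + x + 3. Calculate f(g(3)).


g(3) = 15
f(15) = 44

44


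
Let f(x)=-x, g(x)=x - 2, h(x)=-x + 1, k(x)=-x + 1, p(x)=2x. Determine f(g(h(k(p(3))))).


-4


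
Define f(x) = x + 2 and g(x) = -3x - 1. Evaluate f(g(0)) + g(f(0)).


f(g(0)) = 1
g(f(0)) = -7
Sum = -6

-6


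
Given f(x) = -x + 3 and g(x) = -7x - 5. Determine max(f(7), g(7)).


f(7) = -4
g(7) = -54
max = -4

-4


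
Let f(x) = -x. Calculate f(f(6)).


f(6) = -6
f(-6) = 6

6


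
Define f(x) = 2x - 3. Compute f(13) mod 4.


3


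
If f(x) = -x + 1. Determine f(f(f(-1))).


f(-1) = 2
f(2) = -1
f(-1) = 2

2


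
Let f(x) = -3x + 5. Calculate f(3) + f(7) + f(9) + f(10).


f(3) = -4
f(7) = -16
f(9) = -22
f(10) = -25
Sum = -67

-67


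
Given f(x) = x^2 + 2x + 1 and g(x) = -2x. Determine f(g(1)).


1


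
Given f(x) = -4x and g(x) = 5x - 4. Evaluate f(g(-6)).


g(-6) = -34
f(-34) = 136

136


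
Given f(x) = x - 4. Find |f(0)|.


f(0) = -4
|-4| = 4

4


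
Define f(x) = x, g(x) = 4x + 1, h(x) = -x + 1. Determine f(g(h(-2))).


13


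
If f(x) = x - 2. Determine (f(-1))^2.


f(-1) = -3
(-3)^2 = 9

9


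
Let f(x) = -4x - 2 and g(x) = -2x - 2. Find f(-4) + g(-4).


f(-4) = 14
g(-4) = 6
Sum = 20

20


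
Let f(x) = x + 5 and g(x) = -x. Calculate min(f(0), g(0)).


f(0) = 5
g(0) = 0
min = 0

0


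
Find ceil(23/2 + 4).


23/2 = 11.5
11.5 + 4 = 15.5
ceil(15.5) = 16

16


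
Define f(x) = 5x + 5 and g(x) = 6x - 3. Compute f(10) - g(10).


f(10) = 55
g(10) = 57
Difference = -2

-2


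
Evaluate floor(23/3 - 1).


23/3 = 7.6667
7.6667 - 1 = 6.6667
floor(6.6667) = 6

6


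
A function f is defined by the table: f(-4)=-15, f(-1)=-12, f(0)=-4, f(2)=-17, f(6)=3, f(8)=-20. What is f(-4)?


Reading from the table at x = -4

-15


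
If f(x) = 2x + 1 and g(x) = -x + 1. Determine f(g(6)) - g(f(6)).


f(g(6)) = -9
g(f(6)) = -12
Difference = 3

3


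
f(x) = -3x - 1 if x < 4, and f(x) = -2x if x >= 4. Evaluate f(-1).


-1 satisfies x < 4
f(-1) = 2

2


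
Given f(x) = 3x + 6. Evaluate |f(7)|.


f(7) = 27
|27| = 27

27


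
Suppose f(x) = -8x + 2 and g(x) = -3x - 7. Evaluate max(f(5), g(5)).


f(5) = -38
g(5) = -22
max = -22

-22


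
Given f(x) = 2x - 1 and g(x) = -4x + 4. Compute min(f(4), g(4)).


f(4) = 7
g(4) = -12
min = -12

-12


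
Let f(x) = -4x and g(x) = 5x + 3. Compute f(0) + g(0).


f(0) = 0
g(0) = 3
Sum = 3

3


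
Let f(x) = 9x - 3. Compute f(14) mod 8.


f(14) = 123
123 mod 8 = 3

3


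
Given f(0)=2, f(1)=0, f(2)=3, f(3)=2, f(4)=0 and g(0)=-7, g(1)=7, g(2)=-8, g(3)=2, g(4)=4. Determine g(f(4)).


f(4) = 0
g(0) = -7

-7


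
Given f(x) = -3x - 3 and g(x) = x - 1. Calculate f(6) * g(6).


f(6) = -21
g(6) = 5
Product = -105

-105


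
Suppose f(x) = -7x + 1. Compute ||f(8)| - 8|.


f(8) = -55
|-55| = 55
|55 - 8| = 47

47


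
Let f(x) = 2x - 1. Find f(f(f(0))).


f(0) = -1
f(-1) = -3
f(-3) = -7

-7


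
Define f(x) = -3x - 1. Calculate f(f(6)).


f(6) = -19
f(-19) = 56

56


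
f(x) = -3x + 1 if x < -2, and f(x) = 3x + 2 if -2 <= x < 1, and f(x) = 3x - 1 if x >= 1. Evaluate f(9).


9 satisfies x >= 1
f(9) = 26

26


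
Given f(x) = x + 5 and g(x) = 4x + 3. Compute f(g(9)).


g(9) = 39
f(39) = 44

44


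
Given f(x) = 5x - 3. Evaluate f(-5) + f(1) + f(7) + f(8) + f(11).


f(-5) = -28
f(1) = 2
f(7) = 32
f(8) = 37
f(11) = 52
Sum = 95

95


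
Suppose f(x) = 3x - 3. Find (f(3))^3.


f(3) = 6
(6)^3 = 216

216


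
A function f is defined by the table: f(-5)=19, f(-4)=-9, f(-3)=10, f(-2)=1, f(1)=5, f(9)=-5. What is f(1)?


Reading from the table at x = 1

5


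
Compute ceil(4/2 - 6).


4/2 = 2
2 - 6 = -4
ceil(-4) = -4

-4


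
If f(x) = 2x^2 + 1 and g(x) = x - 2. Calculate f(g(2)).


1


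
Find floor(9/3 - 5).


9/3 = 3
3 - 5 = -2
floor(-2) = -2

-2


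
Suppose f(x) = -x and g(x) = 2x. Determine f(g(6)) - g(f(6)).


f(g(6)) = -12
g(f(6)) = -12
Difference = 0

0


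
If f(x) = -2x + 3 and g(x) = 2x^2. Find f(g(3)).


-33


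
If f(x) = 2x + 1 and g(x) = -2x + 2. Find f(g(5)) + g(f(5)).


f(g(5)) = -15
g(f(5)) = -20
Sum = -35

-35


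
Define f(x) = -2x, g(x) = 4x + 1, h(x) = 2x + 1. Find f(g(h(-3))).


h(-3) = -5
g(-5) = -19
f(-19) = 38

38


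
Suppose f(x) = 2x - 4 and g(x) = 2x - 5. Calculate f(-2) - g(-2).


f(-2) = -8
g(-2) = -9
Difference = 1

1


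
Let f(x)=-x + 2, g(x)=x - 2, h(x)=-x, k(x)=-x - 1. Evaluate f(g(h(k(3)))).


k(3) = -4
h(-4) = 4
g(4) = 2
f(2) = 0

0


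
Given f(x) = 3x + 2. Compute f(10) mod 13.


f(10) = 32
32 mod 13 = 6

6


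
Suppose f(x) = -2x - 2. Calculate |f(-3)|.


f(-3) = 4
|4| = 4

4


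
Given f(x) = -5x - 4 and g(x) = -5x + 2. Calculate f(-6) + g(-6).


f(-6) = 26
g(-6) = 32
Sum = 58

58


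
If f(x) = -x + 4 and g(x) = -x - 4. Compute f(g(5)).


g(5) = -9
f(-9) = 13

13


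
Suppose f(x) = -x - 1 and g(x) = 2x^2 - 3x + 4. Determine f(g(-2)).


g(-2) = 18
f(18) = -19

-19


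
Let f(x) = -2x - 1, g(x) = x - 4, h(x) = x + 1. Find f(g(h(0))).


h(0) = 1
g(1) = -3
f(-3) = 5

5


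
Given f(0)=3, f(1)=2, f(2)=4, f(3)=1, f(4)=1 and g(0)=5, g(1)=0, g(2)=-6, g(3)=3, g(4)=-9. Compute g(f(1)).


f(1) = 2
g(2) = -6

-6


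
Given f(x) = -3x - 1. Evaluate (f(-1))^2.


f(-1) = 2
(2)^2 = 4

4


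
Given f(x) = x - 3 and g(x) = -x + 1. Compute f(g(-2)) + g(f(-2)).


f(g(-2)) = 0
g(f(-2)) = 6
Sum = 6

6


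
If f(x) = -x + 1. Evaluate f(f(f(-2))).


f(-2) = 3
f(3) = -2
f(-2) = 3

3


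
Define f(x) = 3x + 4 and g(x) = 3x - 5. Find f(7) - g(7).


f(7) = 25
g(7) = 16
Difference = 9

9


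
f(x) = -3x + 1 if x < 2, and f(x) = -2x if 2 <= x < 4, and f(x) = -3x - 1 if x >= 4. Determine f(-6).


-6 satisfies x < 2
f(-6) = 19

19


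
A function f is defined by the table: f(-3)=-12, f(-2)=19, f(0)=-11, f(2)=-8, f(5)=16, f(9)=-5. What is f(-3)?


Reading from the table at x = -3

-12


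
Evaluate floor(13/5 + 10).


13/5 = 2.6
2.6 + 10 = 12.6
floor(12.6) = 12

12


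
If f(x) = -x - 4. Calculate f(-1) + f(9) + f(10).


f(-1) = -3
f(9) = -13
f(10) = -14
Sum = -30

-30


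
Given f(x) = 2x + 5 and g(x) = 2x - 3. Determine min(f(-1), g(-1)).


-5


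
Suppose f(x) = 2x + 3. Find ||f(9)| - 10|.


f(9) = 21
|21| = 21
|21 - 10| = 11

11


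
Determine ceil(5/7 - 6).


5/7 = 0.7143
0.7143 - 6 = -5.2857
ceil(-5.2857) = -5

-5


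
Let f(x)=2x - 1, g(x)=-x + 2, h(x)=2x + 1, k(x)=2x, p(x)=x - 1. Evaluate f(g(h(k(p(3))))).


p(3) = 2
k(2) = 4
h(4) = 9
g(9) = -7
f(-7) = -15

-15


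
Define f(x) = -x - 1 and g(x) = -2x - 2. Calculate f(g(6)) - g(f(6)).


f(g(6)) = 13
g(f(6)) = 12
Difference = 1

1


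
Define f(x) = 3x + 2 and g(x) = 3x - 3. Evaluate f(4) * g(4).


126


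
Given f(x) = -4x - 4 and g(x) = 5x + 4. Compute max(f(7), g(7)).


f(7) = -32
g(7) = 39
max = 39

39


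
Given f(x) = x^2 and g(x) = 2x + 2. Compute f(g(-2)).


4


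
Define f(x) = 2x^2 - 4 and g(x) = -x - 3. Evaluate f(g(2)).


46


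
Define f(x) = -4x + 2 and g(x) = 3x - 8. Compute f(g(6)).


g(6) = 10
f(10) = -38

-38


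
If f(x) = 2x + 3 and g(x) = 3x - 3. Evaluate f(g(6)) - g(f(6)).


f(g(6)) = 33
g(f(6)) = 42
Difference = -9

-9


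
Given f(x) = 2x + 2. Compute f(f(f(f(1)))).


46


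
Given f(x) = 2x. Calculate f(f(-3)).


f(-3) = -6
f(-6) = -12

-12


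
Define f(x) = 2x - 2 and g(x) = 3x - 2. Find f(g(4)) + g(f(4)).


34


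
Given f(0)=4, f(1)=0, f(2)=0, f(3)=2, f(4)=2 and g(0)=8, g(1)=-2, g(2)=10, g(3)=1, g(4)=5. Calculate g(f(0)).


5


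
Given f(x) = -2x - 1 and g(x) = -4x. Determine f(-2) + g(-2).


11


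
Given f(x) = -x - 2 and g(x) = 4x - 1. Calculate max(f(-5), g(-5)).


3


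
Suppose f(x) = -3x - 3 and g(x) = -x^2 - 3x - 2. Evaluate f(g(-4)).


g(-4) = -6
f(-6) = 15

15


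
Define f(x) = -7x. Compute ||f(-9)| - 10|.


f(-9) = 63
|63| = 63
|63 - 10| = 53

53


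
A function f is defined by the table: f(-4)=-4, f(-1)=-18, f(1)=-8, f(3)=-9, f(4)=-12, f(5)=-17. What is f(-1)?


-18


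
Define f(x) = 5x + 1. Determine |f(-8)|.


f(-8) = -39
|-39| = 39

39


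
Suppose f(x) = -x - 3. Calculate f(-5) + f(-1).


f(-5) = 2
f(-1) = -2
Sum = 0

0


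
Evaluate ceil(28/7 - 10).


28/7 = 4
4 - 10 = -6
ceil(-6) = -6

-6


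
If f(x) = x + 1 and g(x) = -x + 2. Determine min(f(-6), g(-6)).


f(-6) = -5
g(-6) = 8
min = -5

-5


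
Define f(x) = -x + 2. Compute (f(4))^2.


f(4) = -2
(-2)^2 = 4

4


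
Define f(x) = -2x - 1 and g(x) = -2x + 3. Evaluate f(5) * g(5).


f(5) = -11
g(5) = -7
Product = 77

77


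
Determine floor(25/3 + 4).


25/3 = 8.3333
8.3333 + 4 = 12.3333
floor(12.3333) = 12

12


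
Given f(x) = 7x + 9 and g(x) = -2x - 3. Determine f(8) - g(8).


84


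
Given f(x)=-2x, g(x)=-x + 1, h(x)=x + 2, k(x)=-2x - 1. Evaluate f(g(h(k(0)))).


0


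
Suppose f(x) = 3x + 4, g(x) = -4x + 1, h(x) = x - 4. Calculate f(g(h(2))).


h(2) = -2
g(-2) = 9
f(9) = 31

31


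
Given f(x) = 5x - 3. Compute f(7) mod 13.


f(7) = 32
32 mod 13 = 6

6


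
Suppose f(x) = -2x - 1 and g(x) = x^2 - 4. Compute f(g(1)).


g(1) = -3
f(-3) = 5

5


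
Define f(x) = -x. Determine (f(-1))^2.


f(-1) = 1
(1)^2 = 1

1


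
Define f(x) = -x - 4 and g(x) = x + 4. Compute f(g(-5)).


-3


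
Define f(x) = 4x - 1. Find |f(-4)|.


f(-4) = -17
|-17| = 17

17


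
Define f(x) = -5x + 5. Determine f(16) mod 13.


f(16) = -75
-75 mod 13 = 3

3


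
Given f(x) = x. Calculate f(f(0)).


0


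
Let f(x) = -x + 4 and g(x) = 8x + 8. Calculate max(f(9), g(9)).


f(9) = -5
g(9) = 80
max = 80

80


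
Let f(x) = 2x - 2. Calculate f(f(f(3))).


f(3) = 4
f(4) = 6
f(6) = 10

10


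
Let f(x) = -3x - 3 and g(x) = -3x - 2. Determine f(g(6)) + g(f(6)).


f(g(6)) = 57
g(f(6)) = 61
Sum = 118

118


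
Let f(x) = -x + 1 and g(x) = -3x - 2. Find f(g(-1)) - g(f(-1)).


f(g(-1)) = 0
g(f(-1)) = -8
Difference = 8

8


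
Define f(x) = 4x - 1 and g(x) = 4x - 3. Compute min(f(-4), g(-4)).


f(-4) = -17
g(-4) = -19
min = -19

-19


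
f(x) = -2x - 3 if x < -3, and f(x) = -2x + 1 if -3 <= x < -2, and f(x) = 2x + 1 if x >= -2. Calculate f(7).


7 satisfies x >= -2
f(7) = 15

15


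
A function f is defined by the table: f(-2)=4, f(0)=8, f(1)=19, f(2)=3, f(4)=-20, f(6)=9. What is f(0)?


Reading from the table at x = 0

8


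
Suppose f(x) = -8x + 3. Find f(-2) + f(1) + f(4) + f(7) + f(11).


f(-2) = 19
f(1) = -5
f(4) = -29
f(7) = -53
f(11) = -85
Sum = -153

-153


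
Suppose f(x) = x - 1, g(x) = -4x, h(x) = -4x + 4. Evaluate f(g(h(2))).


15


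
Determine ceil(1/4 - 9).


1/4 = 0.25
0.25 - 9 = -8.75
ceil(-8.75) = -8

-8


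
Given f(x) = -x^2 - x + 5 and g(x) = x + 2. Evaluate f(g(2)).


g(2) = 4
f(4) = (-1)*(4)^2 - 1*(4) + 5 = -15

-15


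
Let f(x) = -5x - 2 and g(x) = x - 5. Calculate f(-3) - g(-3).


f(-3) = 13
g(-3) = -8
Difference = 21

21


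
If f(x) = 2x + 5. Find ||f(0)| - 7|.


2


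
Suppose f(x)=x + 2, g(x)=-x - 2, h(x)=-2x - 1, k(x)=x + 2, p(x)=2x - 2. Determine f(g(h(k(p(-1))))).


-3


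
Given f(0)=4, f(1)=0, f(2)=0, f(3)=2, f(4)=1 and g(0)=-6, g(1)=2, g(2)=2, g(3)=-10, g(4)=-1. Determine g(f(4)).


f(4) = 1
g(1) = 2

2


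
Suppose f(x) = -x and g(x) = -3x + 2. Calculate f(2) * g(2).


f(2) = -2
g(2) = -4
Product = 8

8


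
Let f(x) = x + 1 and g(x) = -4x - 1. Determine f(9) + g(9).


f(9) = 10
g(9) = -37
Sum = -27

-27


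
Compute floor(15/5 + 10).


15/5 = 3
3 + 10 = 13
floor(13) = 13

13


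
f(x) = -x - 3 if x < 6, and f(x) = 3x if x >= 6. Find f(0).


0 satisfies x < 6
f(0) = -3

-3


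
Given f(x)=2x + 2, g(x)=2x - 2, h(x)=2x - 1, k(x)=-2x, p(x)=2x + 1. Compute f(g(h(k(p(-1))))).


p(-1) = -1
k(-1) = 2
h(2) = 3
g(3) = 4
f(4) = 10

10


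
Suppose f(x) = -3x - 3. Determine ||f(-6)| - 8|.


f(-6) = 15
|15| = 15
|15 - 8| = 7

7


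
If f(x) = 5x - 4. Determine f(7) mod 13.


f(7) = 31
31 mod 13 = 5

5


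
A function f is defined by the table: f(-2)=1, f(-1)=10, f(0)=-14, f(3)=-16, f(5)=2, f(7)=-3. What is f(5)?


2


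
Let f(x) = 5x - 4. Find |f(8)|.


f(8) = 36
|36| = 36

36


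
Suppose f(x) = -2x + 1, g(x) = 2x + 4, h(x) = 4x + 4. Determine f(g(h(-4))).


h(-4) = -12
g(-12) = -20
f(-20) = 41

41


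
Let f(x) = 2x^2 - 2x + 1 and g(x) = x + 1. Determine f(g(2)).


13


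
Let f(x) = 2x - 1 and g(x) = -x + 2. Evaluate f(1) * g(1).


f(1) = 1
g(1) = 1
Product = 1

1


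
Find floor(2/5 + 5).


5


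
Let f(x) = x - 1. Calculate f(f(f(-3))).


-6


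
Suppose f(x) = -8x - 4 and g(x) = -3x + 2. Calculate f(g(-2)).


-68


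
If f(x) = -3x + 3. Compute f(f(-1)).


f(-1) = 6
f(6) = -15

-15


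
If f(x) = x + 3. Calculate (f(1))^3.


f(1) = 4
(4)^3 = 64

64


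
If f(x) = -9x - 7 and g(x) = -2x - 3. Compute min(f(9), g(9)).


f(9) = -88
g(9) = -21
min = -88

-88


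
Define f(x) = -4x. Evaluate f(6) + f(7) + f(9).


f(6) = -24
f(7) = -28
f(9) = -36
Sum = -88

-88


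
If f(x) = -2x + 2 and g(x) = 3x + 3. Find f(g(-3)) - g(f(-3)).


f(g(-3)) = 14
g(f(-3)) = 27
Difference = -13

-13


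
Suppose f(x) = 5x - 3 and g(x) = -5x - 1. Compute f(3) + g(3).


f(3) = 12
g(3) = -16
Sum = -4

-4


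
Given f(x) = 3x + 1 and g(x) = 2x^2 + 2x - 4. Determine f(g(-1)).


g(-1) = -4
f(-4) = -11

-11


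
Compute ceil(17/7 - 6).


17/7 = 2.4286
2.4286 - 6 = -3.5714
ceil(-3.5714) = -3

-3


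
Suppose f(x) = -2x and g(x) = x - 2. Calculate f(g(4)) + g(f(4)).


-14


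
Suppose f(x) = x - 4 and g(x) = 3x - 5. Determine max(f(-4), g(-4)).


f(-4) = -8
g(-4) = -17
max = -8

-8


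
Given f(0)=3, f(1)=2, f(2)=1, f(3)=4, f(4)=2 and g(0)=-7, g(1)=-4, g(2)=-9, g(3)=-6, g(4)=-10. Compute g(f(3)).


f(3) = 4
g(4) = -10

-10


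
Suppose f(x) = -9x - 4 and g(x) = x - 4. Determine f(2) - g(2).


f(2) = -22
g(2) = -2
Difference = -20

-20


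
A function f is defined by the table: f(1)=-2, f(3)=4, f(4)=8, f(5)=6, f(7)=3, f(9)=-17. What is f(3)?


Reading from the table at x = 3

4


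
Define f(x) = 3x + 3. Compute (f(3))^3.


f(3) = 12
(12)^3 = 1728

1728


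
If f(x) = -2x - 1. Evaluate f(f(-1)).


f(-1) = 1
f(1) = -3

-3


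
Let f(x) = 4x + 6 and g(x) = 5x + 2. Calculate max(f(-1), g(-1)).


2


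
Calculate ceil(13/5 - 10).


13/5 = 2.6
2.6 - 10 = -7.4
ceil(-7.4) = -7

-7


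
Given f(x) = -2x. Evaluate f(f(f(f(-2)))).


f(-2) = 4
f(4) = -8
f(-8) = 16
f(16) = -32

-32


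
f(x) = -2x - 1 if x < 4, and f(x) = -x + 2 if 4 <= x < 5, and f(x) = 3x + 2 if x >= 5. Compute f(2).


2 satisfies x < 4
f(2) = -5

-5


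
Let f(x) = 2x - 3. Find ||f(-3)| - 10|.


1


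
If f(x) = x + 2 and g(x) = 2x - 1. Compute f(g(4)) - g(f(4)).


f(g(4)) = 9
g(f(4)) = 11
Difference = -2

-2


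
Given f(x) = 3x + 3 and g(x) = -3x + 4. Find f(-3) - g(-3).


f(-3) = -6
g(-3) = 13
Difference = -19

-19


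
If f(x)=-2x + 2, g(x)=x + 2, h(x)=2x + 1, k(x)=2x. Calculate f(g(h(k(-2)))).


k(-2) = -4
h(-4) = -7
g(-7) = -5
f(-5) = 12

12


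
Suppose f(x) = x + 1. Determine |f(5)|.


6


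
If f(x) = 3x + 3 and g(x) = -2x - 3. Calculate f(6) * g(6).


f(6) = 21
g(6) = -15
Product = -315

-315


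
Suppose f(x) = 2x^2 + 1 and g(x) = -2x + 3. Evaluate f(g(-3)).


g(-3) = 9
f(9) = 2*(9)^2 + 1 = 163

163


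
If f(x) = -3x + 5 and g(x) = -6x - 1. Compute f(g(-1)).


-10


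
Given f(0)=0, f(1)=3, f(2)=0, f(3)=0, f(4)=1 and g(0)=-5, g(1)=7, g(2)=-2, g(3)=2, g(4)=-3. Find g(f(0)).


-5


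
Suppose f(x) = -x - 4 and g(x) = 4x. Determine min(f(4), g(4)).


-8


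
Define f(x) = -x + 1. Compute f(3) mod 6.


f(3) = -2
-2 mod 6 = 4

4


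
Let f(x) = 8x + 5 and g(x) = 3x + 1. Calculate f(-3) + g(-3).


f(-3) = -19
g(-3) = -8
Sum = -27

-27


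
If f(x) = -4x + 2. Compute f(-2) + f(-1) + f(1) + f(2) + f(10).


f(-2) = 10
f(-1) = 6
f(1) = -2
f(2) = -6
f(10) = -38
Sum = -30

-30


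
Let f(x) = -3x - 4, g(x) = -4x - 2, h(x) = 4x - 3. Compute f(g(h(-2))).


h(-2) = -11
g(-11) = 42
f(42) = -130

-130


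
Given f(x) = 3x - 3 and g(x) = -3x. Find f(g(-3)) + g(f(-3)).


f(g(-3)) = 24
g(f(-3)) = 36
Sum = 60

60


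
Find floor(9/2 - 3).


9/2 = 4.5
4.5 - 3 = 1.5
floor(1.5) = 1

1


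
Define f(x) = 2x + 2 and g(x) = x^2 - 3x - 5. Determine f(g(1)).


g(1) = -7
f(-7) = -12

-12


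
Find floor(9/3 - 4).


9/3 = 3
3 - 4 = -1
floor(-1) = -1

-1


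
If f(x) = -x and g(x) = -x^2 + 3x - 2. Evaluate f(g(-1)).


g(-1) = -6
f(-6) = 6

6


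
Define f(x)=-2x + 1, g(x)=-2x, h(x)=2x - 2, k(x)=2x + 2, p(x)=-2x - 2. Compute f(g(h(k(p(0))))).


-23


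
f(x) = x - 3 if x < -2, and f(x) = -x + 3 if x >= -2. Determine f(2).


2 satisfies x >= -2
f(2) = 1

1


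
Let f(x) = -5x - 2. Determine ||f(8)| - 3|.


39


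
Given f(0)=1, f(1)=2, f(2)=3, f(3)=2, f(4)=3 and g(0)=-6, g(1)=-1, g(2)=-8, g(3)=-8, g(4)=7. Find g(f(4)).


f(4) = 3
g(3) = -8

-8


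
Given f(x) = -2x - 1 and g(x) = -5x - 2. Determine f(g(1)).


g(1) = -7
f(-7) = 13

13


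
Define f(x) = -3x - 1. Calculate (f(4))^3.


-2197


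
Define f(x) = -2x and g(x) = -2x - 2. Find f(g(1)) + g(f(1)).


f(g(1)) = 8
g(f(1)) = 2
Sum = 10

10


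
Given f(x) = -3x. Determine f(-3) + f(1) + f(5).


f(-3) = 9
f(1) = -3
f(5) = -15
Sum = -9

-9


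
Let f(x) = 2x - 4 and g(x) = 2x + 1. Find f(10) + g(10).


f(10) = 16
g(10) = 21
Sum = 37

37


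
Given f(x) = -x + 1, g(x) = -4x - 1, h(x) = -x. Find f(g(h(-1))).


h(-1) = 1
g(1) = -5
f(-5) = 6

6


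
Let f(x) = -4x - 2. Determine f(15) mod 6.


f(15) = -62
-62 mod 6 = 4

4


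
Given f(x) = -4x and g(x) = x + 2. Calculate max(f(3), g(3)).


f(3) = -12
g(3) = 5
max = 5

5


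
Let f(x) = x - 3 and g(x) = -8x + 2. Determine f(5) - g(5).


f(5) = 2
g(5) = -38
Difference = 40

40


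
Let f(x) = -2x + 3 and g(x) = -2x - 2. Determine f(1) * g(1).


f(1) = 1
g(1) = -4
Product = -4

-4


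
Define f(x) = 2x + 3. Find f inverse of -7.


Solve 2x + 3 = -7
x = (-7 - 3) / 2 = -5

-5


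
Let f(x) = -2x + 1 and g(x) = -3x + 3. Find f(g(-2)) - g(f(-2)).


-5


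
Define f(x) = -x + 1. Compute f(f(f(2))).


f(2) = -1
f(-1) = 2
f(2) = -1

-1


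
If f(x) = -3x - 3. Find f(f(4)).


f(4) = -15
f(-15) = 42

42


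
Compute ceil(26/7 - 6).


26/7 = 3.7143
3.7143 - 6 = -2.2857
ceil(-2.2857) = -2

-2


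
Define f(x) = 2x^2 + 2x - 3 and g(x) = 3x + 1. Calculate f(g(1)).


g(1) = 4
f(4) = 2*(4)^2 + 2*(4) - 3 = 37

37


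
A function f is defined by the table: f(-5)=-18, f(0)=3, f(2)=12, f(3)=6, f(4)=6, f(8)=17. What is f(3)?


Reading from the table at x = 3

6


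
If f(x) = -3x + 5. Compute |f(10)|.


f(10) = -25
|-25| = 25

25


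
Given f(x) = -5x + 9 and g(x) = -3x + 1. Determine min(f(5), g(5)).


f(5) = -16
g(5) = -14
min = -16

-16


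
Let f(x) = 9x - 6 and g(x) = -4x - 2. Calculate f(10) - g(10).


f(10) = 84
g(10) = -42
Difference = 126

126


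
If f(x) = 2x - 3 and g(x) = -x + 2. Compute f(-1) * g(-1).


f(-1) = -5
g(-1) = 3
Product = -15

-15


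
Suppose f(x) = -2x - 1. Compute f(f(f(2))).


f(2) = -5
f(-5) = 9
f(9) = -19

-19


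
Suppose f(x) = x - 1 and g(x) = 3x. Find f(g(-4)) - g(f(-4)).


f(g(-4)) = -13
g(f(-4)) = -15
Difference = 2

2


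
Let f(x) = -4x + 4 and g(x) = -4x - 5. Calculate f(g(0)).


24


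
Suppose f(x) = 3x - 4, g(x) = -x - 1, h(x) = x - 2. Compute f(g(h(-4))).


h(-4) = -6
g(-6) = 5
f(5) = 11

11


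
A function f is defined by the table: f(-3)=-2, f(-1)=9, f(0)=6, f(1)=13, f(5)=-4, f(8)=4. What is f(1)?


13


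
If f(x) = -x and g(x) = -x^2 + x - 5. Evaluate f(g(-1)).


g(-1) = -7
f(-7) = 7

7


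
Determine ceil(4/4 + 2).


4/4 = 1
1 + 2 = 3
ceil(3) = 3

3


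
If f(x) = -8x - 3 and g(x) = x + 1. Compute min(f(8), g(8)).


-67


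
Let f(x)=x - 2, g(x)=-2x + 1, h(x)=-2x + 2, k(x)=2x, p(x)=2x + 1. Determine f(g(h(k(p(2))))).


35


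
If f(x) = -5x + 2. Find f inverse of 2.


Solve -5x + 2 = 2
x = (2 - 2) / (-5) = 0

0


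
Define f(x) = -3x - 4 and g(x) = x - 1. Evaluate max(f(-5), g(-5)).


f(-5) = 11
g(-5) = -6
max = 11

11


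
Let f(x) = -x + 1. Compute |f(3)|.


f(3) = -2
|-2| = 2

2


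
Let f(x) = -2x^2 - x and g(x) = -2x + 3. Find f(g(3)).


g(3) = -3
f(-3) = (-2)*(-3)^2 - 1*(-3) = -15

-15


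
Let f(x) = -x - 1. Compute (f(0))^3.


f(0) = -1
(-1)^3 = -1

-1


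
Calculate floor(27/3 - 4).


27/3 = 9
9 - 4 = 5
floor(5) = 5

5


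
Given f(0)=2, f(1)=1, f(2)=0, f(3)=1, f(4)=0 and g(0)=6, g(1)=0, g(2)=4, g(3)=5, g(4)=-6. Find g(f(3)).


f(3) = 1
g(1) = 0

0


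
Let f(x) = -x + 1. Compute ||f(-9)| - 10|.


f(-9) = 10
|10| = 10
|10 - 10| = 0

0


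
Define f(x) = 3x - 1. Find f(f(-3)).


-31


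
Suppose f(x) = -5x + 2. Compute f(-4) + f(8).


f(-4) = 22
f(8) = -38
Sum = -16

-16


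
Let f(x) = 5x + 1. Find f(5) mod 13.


f(5) = 26
26 mod 13 = 0

0


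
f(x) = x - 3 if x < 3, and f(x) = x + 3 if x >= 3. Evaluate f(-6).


-6 satisfies x < 3
f(-6) = -9

-9


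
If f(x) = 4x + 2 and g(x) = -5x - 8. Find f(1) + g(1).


f(1) = 6
g(1) = -13
Sum = -7

-7


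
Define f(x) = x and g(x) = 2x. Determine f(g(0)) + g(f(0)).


0


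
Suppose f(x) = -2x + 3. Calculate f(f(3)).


f(3) = -3
f(-3) = 9

9


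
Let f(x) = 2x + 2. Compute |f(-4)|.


6


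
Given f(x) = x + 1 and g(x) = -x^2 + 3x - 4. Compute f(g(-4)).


g(-4) = -32
f(-32) = -31

-31


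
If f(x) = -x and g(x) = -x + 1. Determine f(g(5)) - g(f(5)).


f(g(5)) = 4
g(f(5)) = 6
Difference = -2

-2


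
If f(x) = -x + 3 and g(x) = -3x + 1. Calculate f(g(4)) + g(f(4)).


f(g(4)) = 14
g(f(4)) = 4
Sum = 18

18


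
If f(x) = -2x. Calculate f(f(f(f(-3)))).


f(-3) = 6
f(6) = -12
f(-12) = 24
f(24) = -48

-48


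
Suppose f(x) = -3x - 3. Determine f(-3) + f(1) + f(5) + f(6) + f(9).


f(-3) = 6
f(1) = -6
f(5) = -18
f(6) = -21
f(9) = -30
Sum = -69

-69


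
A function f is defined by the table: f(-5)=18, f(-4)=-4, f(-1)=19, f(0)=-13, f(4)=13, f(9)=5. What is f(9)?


Reading from the table at x = 9

5


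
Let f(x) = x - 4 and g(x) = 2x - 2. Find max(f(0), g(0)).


f(0) = -4
g(0) = -2
max = -2

-2


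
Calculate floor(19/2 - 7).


19/2 = 9.5
9.5 - 7 = 2.5
floor(2.5) = 2

2


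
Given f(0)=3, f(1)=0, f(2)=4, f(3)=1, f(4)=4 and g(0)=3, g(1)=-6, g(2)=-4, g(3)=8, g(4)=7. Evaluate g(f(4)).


f(4) = 4
g(4) = 7

7


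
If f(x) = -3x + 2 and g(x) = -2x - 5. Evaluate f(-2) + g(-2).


f(-2) = 8
g(-2) = -1
Sum = 7

7


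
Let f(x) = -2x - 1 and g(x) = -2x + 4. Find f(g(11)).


g(11) = -18
f(-18) = 35

35


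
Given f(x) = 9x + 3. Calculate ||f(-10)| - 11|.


f(-10) = -87
|-87| = 87
|87 - 11| = 76

76


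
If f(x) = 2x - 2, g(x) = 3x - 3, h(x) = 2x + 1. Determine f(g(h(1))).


h(1) = 3
g(3) = 6
f(6) = 10

10


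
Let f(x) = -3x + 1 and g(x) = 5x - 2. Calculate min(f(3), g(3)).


f(3) = -8
g(3) = 13
min = -8

-8


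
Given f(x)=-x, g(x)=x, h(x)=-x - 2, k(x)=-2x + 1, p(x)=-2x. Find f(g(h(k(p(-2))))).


-5


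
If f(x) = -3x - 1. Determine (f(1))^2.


f(1) = -4
(-4)^2 = 16

16


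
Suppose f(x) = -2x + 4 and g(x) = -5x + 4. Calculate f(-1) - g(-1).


-3


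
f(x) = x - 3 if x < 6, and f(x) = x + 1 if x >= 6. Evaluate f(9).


9 satisfies x >= 6
f(9) = 10

10


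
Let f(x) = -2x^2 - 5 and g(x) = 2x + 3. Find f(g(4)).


-247


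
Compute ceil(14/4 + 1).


14/4 = 3.5
3.5 + 1 = 4.5
ceil(4.5) = 5

5


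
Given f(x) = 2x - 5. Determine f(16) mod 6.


3


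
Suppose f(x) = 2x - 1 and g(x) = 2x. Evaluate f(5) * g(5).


90


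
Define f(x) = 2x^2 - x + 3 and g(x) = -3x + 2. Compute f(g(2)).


39


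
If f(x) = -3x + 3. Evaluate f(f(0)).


f(0) = 3
f(3) = -6

-6


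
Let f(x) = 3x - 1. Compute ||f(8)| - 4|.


f(8) = 23
|23| = 23
|23 - 4| = 19

19


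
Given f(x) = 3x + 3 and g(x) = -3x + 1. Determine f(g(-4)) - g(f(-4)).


f(g(-4)) = 42
g(f(-4)) = 28
Difference = 14

14


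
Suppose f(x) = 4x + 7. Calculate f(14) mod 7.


f(14) = 63
63 mod 7 = 0

0


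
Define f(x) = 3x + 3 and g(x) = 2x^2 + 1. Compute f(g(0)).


g(0) = 1
f(1) = 6

6


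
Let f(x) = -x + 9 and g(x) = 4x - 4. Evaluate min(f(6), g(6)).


f(6) = 3
g(6) = 20
min = 3

3


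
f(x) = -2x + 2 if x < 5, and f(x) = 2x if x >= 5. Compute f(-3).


-3 satisfies x < 5
f(-3) = 8

8


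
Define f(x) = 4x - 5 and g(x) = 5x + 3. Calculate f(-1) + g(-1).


f(-1) = -9
g(-1) = -2
Sum = -11

-11
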